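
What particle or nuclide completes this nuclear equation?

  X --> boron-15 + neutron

Conserve mass number: A = 15 + 1, so A = 16.
Conserve atomic number: Z = 5 + 0, so Z = 5.
Z = 5 is boron, so the species is boron-16.

B-16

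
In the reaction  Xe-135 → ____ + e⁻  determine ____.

Cs-135

Conserve mass number: 135 = A + 0, so A = 135.
Conserve atomic number: 54 = Z − 1, so Z = 55.
Z = 55 is caesium, so the species is Cs-135.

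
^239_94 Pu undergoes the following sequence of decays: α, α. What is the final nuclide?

Th-231

Start: (A, Z) = (239, 94).
After α: (235, 92).
After α: (231, 90).
Z = 90 is thorium.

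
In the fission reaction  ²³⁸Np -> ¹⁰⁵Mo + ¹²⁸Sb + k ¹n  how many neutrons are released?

5

Conserve mass number: 238 = 105 + 128 + k, so k = 238 − 233 = 5.
Check atomic number: 93 = 42 + 51 + 0 = 93. ✓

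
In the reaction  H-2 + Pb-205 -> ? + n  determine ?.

Conserve mass number: 2 + 205 = A + 1, so A = 206.
Conserve atomic number: 1 + 82 = Z + 0, so Z = 83.
Z = 83 is bismuth, so the species is Bi-206.

Bi-206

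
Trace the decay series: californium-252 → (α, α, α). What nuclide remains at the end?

U-240

Start: (A, Z) = (252, 98).
After α: (248, 96).
After α: (244, 94).
After α: (240, 92).
Z = 92 is uranium.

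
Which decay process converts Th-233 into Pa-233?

beta-minus decay

ΔA = 233 − 233 = 0; ΔZ = 91 − 90 = +1.
A is unchanged and Z rises by 1 — a neutron has become a proton (β⁻ decay).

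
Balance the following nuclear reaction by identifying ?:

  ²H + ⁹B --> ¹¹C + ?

Conserve mass number: 2 + 9 = 11 + A, so A = 0.
Conserve atomic number: 1 + 5 = 6 + Z, so Z = 0.
A = 0 and Z = 0 is γ — a gamma ray.

gamma ray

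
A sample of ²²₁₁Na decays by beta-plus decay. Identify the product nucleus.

Beta-plus decay: mass number changes by +0, atomic number by -1.
A: 22 = 22; Z: 11 − 1 = 10.
Z = 10 is neon, so the daughter is ²²₁₀Ne.

Ne-22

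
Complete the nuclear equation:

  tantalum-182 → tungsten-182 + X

Conserve mass number: 182 = 182 + A, so A = 0.
Conserve atomic number: 73 = 74 + Z, so Z = -1.
A = 0 and Z = -1 is e⁻ — a beta-minus particle.

beta-minus particle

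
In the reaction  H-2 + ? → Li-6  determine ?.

Conserve mass number: 2 + A = 6, so A = 4.
Conserve atomic number: 1 + Z = 3, so Z = 2.
A = 4 and Z = 2 is He-4 — an alpha particle.

alpha particle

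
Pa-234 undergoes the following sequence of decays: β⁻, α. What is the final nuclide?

Th-230

Start: (A, Z) = (234, 91).
After β⁻: (234, 92).
After α: (230, 90).
Z = 90 is thorium.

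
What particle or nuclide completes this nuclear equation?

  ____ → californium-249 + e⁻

Bk-249

Conserve mass number: A = 249 + 0, so A = 249.
Conserve atomic number: Z = 98 − 1, so Z = 97.
Z = 97 is berkelium, so the species is berkelium-249.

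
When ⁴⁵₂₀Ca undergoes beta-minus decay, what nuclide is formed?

Beta-minus decay: mass number changes by +0, atomic number by +1.
A: 45 = 45; Z: 20 + 1 = 21.
Z = 21 is scandium, so the daughter is ⁴⁵₂₁Sc.

Sc-45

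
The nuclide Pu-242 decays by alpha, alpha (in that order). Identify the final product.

Start: (A, Z) = (242, 94).
After α: (238, 92).
After α: (234, 90).
Z = 90 is thorium.

Th-234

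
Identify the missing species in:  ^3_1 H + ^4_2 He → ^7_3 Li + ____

gamma ray

Conserve mass number: 3 + 4 = 7 + A, so A = 0.
Conserve atomic number: 1 + 2 = 3 + Z, so Z = 0.
A = 0 and Z = 0 is ^0_0 γ — a gamma ray.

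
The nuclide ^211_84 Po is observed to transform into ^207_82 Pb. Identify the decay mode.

ΔA = 207 − 211 = -4; ΔZ = 82 − 84 = -2.
A drops by 4 and Z drops by 2 — the signature of alpha emission.

alpha decay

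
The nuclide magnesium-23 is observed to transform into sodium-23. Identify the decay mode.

beta-plus decay or electron capture

ΔA = 23 − 23 = 0; ΔZ = 11 − 12 = -1.
A is unchanged and Z drops by 1 — a proton has become a neutron (β⁺ emission or electron capture).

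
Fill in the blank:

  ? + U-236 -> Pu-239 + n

alpha particle

Conserve mass number: A + 236 = 239 + 1, so A = 4.
Conserve atomic number: Z + 92 = 94 + 0, so Z = 2.
A = 4 and Z = 2 is He-4 — an alpha particle.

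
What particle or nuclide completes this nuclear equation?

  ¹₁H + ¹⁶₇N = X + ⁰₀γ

O-17

Conserve mass number: 1 + 16 = A + 0, so A = 17.
Conserve atomic number: 1 + 7 = Z + 0, so Z = 8.
Z = 8 is oxygen, so the species is ¹⁷₈O.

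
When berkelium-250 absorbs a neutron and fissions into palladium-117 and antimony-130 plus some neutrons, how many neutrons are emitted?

Conserve mass number: 251 = 117 + 130 + k, so k = 251 − 247 = 4.
Check atomic number: 97 = 46 + 51 + 0 = 97. ✓

4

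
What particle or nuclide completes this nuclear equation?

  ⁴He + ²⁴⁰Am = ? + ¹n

Conserve mass number: 4 + 240 = A + 1, so A = 243.
Conserve atomic number: 2 + 95 = Z + 0, so Z = 97.
Z = 97 is berkelium, so the species is ²⁴³Bk.

Bk-243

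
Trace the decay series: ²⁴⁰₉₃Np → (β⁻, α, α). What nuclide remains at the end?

Th-232

Start: (A, Z) = (240, 93).
After β⁻: (240, 94).
After α: (236, 92).
After α: (232, 90).
Z = 90 is thorium.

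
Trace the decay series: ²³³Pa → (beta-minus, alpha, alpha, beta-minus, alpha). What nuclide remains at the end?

Start: (A, Z) = (233, 91).
After β⁻: (233, 92).
After α: (229, 90).
After α: (225, 88).
After β⁻: (225, 89).
After α: (221, 87).
Z = 87 is francium.

Fr-221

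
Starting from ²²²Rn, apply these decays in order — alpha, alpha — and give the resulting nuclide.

Start: (A, Z) = (222, 86).
After α: (218, 84).
After α: (214, 82).
Z = 82 is lead.

Pb-214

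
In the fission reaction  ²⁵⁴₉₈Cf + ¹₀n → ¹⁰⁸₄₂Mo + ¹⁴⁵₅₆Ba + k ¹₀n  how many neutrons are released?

Conserve mass number: 255 = 108 + 145 + k, so k = 255 − 253 = 2.
Check atomic number: 98 = 42 + 56 + 0 = 98. ✓

2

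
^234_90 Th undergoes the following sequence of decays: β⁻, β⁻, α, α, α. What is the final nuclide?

Start: (A, Z) = (234, 90).
After β⁻: (234, 91).
After β⁻: (234, 92).
After α: (230, 90).
After α: (226, 88).
After α: (222, 86).
Z = 86 is radon.

Rn-222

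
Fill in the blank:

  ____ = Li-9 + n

Li-10

Conserve mass number: A = 9 + 1, so A = 10.
Conserve atomic number: Z = 3 + 0, so Z = 3.
Z = 3 is lithium, so the species is Li-10.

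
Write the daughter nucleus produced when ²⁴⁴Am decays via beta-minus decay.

Beta-minus decay: mass number changes by +0, atomic number by +1.
A: 244 = 244; Z: 95 + 1 = 96.
Z = 96 is curium, so the daughter is ²⁴⁴Cm.

Cm-244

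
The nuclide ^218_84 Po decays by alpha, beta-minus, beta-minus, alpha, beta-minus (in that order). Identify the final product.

Bi-210

Start: (A, Z) = (218, 84).
After α: (214, 82).
After β⁻: (214, 83).
After β⁻: (214, 84).
After α: (210, 82).
After β⁻: (210, 83).
Z = 83 is bismuth.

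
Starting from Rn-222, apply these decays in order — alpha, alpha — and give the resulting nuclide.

Start: (A, Z) = (222, 86).
After α: (218, 84).
After α: (214, 82).
Z = 82 is lead.

Pb-214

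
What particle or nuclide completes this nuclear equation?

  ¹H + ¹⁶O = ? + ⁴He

Conserve mass number: 1 + 16 = A + 4, so A = 13.
Conserve atomic number: 1 + 8 = Z + 2, so Z = 7.
Z = 7 is nitrogen, so the species is ¹³N.

N-13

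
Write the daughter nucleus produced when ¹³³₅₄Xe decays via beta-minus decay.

Beta-minus decay: mass number changes by +0, atomic number by +1.
A: 133 = 133; Z: 54 + 1 = 55.
Z = 55 is caesium, so the daughter is ¹³³₅₅Cs.

Cs-133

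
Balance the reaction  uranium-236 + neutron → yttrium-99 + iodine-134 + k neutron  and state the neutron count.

Conserve mass number: 237 = 99 + 134 + k, so k = 237 − 233 = 4.
Check atomic number: 92 = 39 + 53 + 0 = 92. ✓

4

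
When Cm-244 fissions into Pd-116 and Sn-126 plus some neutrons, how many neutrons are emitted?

Conserve mass number: 244 = 116 + 126 + k, so k = 244 − 242 = 2.
Check atomic number: 96 = 46 + 50 + 0 = 96. ✓

2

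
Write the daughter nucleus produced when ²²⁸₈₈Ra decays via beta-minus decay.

Beta-minus decay: mass number changes by +0, atomic number by +1.
A: 228 = 228; Z: 88 + 1 = 89.
Z = 89 is actinium, so the daughter is ²²⁸₈₉Ac.

Ac-228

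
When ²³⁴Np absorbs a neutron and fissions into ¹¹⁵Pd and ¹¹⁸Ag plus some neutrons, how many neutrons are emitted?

Conserve mass number: 235 = 115 + 118 + k, so k = 235 − 233 = 2.
Check atomic number: 93 = 46 + 47 + 0 = 93. ✓

2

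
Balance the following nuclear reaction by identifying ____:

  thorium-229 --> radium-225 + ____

Conserve mass number: 229 = 225 + A, so A = 4.
Conserve atomic number: 90 = 88 + Z, so Z = 2.
A = 4 and Z = 2 is helium-4 — an alpha particle.

alpha particle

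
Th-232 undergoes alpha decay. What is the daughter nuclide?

Alpha decay: mass number changes by -4, atomic number by -2.
A: 232 − 4 = 228; Z: 90 − 2 = 88.
Z = 88 is radium, so the daughter is Ra-228.

Ra-228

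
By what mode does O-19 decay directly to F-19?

beta-minus decay

ΔA = 19 − 19 = 0; ΔZ = 9 − 8 = +1.
A is unchanged and Z rises by 1 — a neutron has become a proton (β⁻ decay).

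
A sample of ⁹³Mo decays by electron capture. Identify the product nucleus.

Electron capture: mass number changes by +0, atomic number by -1.
A: 93 = 93; Z: 42 − 1 = 41.
Z = 41 is niobium, so the daughter is ⁹³Nb.

Nb-93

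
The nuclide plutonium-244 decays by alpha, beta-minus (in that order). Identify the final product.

Start: (A, Z) = (244, 94).
After α: (240, 92).
After β⁻: (240, 93).
Z = 93 is neptunium.

Np-240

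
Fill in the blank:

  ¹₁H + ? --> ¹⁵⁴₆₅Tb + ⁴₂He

Dy-157

Conserve mass number: 1 + A = 154 + 4, so A = 157.
Conserve atomic number: 1 + Z = 65 + 2, so Z = 66.
Z = 66 is dysprosium, so the species is ¹⁵⁷₆₆Dy.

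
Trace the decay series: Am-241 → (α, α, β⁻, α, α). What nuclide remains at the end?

Start: (A, Z) = (241, 95).
After α: (237, 93).
After α: (233, 91).
After β⁻: (233, 92).
After α: (229, 90).
After α: (225, 88).
Z = 88 is radium.

Ra-225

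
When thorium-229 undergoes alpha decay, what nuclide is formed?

Ra-225

Alpha decay: mass number changes by -4, atomic number by -2.
A: 229 − 4 = 225; Z: 90 − 2 = 88.
Z = 88 is radium, so the daughter is radium-225.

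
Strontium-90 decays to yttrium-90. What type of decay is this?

ΔA = 90 − 90 = 0; ΔZ = 39 − 38 = +1.
A is unchanged and Z rises by 1 — a neutron has become a proton (β⁻ decay).

beta-minus decay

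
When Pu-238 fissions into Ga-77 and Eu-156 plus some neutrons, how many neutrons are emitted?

5

Conserve mass number: 238 = 77 + 156 + k, so k = 238 − 233 = 5.
Check atomic number: 94 = 31 + 63 + 0 = 94. ✓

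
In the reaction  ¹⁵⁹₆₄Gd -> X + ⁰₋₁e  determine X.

Tb-159

Conserve mass number: 159 = A + 0, so A = 159.
Conserve atomic number: 64 = Z − 1, so Z = 65.
Z = 65 is terbium, so the species is ¹⁵⁹₆₅Tb.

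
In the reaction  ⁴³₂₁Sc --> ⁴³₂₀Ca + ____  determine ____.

positron

Conserve mass number: 43 = 43 + A, so A = 0.
Conserve atomic number: 21 = 20 + Z, so Z = 1.
A = 0 and Z = 1 is ⁰₁e — a positron.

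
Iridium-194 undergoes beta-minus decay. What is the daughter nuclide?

Pt-194

Beta-minus decay: mass number changes by +0, atomic number by +1.
A: 194 = 194; Z: 77 + 1 = 78.
Z = 78 is platinum, so the daughter is platinum-194.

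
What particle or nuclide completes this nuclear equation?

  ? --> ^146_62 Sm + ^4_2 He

Conserve mass number: A = 146 + 4, so A = 150.
Conserve atomic number: Z = 62 + 2, so Z = 64.
Z = 64 is gadolinium, so the species is ^150_64 Gd.

Gd-150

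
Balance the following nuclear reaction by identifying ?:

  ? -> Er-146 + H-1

Conserve mass number: A = 146 + 1, so A = 147.
Conserve atomic number: Z = 68 + 1, so Z = 69.
Z = 69 is thulium, so the species is Tm-147.

Tm-147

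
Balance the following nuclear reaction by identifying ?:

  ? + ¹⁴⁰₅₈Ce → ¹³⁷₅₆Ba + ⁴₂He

Conserve mass number: A + 140 = 137 + 4, so A = 1.
Conserve atomic number: Z + 58 = 56 + 2, so Z = 0.
A = 1 and Z = 0 is ¹₀n — a neutron.

neutron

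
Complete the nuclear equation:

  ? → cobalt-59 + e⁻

Conserve mass number: A = 59 + 0, so A = 59.
Conserve atomic number: Z = 27 − 1, so Z = 26.
Z = 26 is iron, so the species is iron-59.

Fe-59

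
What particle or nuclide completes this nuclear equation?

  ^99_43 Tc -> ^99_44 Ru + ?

beta-minus particle

Conserve mass number: 99 = 99 + A, so A = 0.
Conserve atomic number: 43 = 44 + Z, so Z = -1.
A = 0 and Z = -1 is ^0_-1 e — a beta-minus particle.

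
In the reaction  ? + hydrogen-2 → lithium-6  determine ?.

alpha particle

Conserve mass number: A + 2 = 6, so A = 4.
Conserve atomic number: Z + 1 = 3, so Z = 2.
A = 4 and Z = 2 is helium-4 — an alpha particle.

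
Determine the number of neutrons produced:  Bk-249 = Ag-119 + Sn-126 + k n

Conserve mass number: 249 = 119 + 126 + k, so k = 249 − 245 = 4.
Check atomic number: 97 = 47 + 50 + 0 = 97. ✓

4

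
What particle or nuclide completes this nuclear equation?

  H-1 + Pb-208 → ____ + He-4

Tl-205

Conserve mass number: 1 + 208 = A + 4, so A = 205.
Conserve atomic number: 1 + 82 = Z + 2, so Z = 81.
Z = 81 is thallium, so the species is Tl-205.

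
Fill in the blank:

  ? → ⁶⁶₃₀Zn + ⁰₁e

Ga-66

Conserve mass number: A = 66 + 0, so A = 66.
Conserve atomic number: Z = 30 + 1, so Z = 31.
Z = 31 is gallium, so the species is ⁶⁶₃₁Ga.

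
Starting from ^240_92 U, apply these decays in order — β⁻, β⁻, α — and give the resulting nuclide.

Start: (A, Z) = (240, 92).
After β⁻: (240, 93).
After β⁻: (240, 94).
After α: (236, 92).
Z = 92 is uranium.

U-236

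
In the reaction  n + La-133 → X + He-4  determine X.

Cs-130

Conserve mass number: 1 + 133 = A + 4, so A = 130.
Conserve atomic number: 0 + 57 = Z + 2, so Z = 55.
Z = 55 is caesium, so the species is Cs-130.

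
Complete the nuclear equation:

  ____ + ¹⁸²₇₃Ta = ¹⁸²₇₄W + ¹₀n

Conserve mass number: A + 182 = 182 + 1, so A = 1.
Conserve atomic number: Z + 73 = 74 + 0, so Z = 1.
A = 1 and Z = 1 is ¹₁H — a proton.

proton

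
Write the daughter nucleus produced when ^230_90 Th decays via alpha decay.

Ra-226

Alpha decay: mass number changes by -4, atomic number by -2.
A: 230 − 4 = 226; Z: 90 − 2 = 88.
Z = 88 is radium, so the daughter is ^226_88 Ra.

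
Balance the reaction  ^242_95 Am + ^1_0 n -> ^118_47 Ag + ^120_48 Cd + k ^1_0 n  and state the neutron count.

5

Conserve mass number: 243 = 118 + 120 + k, so k = 243 − 238 = 5.
Check atomic number: 95 = 47 + 48 + 0 = 95. ✓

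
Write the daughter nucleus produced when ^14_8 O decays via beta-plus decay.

Beta-plus decay: mass number changes by +0, atomic number by -1.
A: 14 = 14; Z: 8 − 1 = 7.
Z = 7 is nitrogen, so the daughter is ^14_7 N.

N-14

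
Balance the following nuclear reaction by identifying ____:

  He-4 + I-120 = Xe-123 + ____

proton

Conserve mass number: 4 + 120 = 123 + A, so A = 1.
Conserve atomic number: 2 + 53 = 54 + Z, so Z = 1.
A = 1 and Z = 1 is H-1 — a proton.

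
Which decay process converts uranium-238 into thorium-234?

alpha decay

ΔA = 234 − 238 = -4; ΔZ = 90 − 92 = -2.
A drops by 4 and Z drops by 2 — the signature of alpha emission.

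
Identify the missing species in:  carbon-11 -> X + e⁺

Conserve mass number: 11 = A + 0, so A = 11.
Conserve atomic number: 6 = Z + 1, so Z = 5.
Z = 5 is boron, so the species is boron-11.

B-11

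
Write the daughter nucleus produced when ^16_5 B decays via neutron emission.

B-15

Neutron emission: mass number changes by -1, atomic number by +0.
A: 16 − 1 = 15; Z: 5 = 5.
Z = 5 is boron, so the daughter is ^15_5 B.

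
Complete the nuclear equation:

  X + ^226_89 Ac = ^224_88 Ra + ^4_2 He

deuteron

Conserve mass number: A + 226 = 224 + 4, so A = 2.
Conserve atomic number: Z + 89 = 88 + 2, so Z = 1.
A = 2 and Z = 1 is ^2_1 H — a deuteron.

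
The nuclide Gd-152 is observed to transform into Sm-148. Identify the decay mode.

ΔA = 148 − 152 = -4; ΔZ = 62 − 64 = -2.
A drops by 4 and Z drops by 2 — the signature of alpha emission.

alpha decay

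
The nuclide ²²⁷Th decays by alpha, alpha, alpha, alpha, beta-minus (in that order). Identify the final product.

Start: (A, Z) = (227, 90).
After α: (223, 88).
After α: (219, 86).
After α: (215, 84).
After α: (211, 82).
After β⁻: (211, 83).
Z = 83 is bismuth.

Bi-211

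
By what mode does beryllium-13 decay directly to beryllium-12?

neutron emission

ΔA = 12 − 13 = -1; ΔZ = 4 − 4 = +0.
A drops by 1 with Z unchanged — a neutron was emitted.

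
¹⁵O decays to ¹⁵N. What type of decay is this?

ΔA = 15 − 15 = 0; ΔZ = 7 − 8 = -1.
A is unchanged and Z drops by 1 — a proton has become a neutron (β⁺ emission or electron capture).

beta-plus decay or electron capture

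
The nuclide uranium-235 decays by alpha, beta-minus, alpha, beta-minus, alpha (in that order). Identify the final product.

Start: (A, Z) = (235, 92).
After α: (231, 90).
After β⁻: (231, 91).
After α: (227, 89).
After β⁻: (227, 90).
After α: (223, 88).
Z = 88 is radium.

Ra-223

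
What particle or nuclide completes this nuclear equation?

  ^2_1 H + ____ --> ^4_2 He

deuteron

Conserve mass number: 2 + A = 4, so A = 2.
Conserve atomic number: 1 + Z = 2, so Z = 1.
A = 2 and Z = 1 is ^2_1 H — a deuteron.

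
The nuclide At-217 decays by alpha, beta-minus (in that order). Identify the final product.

Start: (A, Z) = (217, 85).
After α: (213, 83).
After β⁻: (213, 84).
Z = 84 is polonium.

Po-213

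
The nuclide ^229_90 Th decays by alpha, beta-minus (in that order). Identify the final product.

Ac-225

Start: (A, Z) = (229, 90).
After α: (225, 88).
After β⁻: (225, 89).
Z = 89 is actinium.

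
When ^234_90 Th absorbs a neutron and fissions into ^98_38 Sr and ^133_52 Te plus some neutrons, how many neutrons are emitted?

Conserve mass number: 235 = 98 + 133 + k, so k = 235 − 231 = 4.
Check atomic number: 90 = 38 + 52 + 0 = 90. ✓

4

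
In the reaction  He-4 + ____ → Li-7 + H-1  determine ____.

Conserve mass number: 4 + A = 7 + 1, so A = 4.
Conserve atomic number: 2 + Z = 3 + 1, so Z = 2.
A = 4 and Z = 2 is He-4 — an alpha particle.

alpha particle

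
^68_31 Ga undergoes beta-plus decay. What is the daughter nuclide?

Zn-68

Beta-plus decay: mass number changes by +0, atomic number by -1.
A: 68 = 68; Z: 31 − 1 = 30.
Z = 30 is zinc, so the daughter is ^68_30 Zn.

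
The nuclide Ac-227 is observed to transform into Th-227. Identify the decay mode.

beta-minus decay

ΔA = 227 − 227 = 0; ΔZ = 90 − 89 = +1.
A is unchanged and Z rises by 1 — a neutron has become a proton (β⁻ decay).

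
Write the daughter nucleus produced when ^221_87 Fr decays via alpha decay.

Alpha decay: mass number changes by -4, atomic number by -2.
A: 221 − 4 = 217; Z: 87 − 2 = 85.
Z = 85 is astatine, so the daughter is ^217_85 At.

At-217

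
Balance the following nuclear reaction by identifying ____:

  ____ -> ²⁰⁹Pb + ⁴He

Conserve mass number: A = 209 + 4, so A = 213.
Conserve atomic number: Z = 82 + 2, so Z = 84.
Z = 84 is polonium, so the species is ²¹³Po.

Po-213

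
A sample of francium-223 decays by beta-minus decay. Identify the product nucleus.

Beta-minus decay: mass number changes by +0, atomic number by +1.
A: 223 = 223; Z: 87 + 1 = 88.
Z = 88 is radium, so the daughter is radium-223.

Ra-223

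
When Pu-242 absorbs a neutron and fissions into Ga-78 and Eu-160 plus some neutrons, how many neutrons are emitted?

5

Conserve mass number: 243 = 78 + 160 + k, so k = 243 − 238 = 5.
Check atomic number: 94 = 31 + 63 + 0 = 94. ✓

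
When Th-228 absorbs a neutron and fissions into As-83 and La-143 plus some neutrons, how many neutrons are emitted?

Conserve mass number: 229 = 83 + 143 + k, so k = 229 − 226 = 3.
Check atomic number: 90 = 33 + 57 + 0 = 90. ✓

3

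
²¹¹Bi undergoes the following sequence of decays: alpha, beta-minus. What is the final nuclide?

Pb-207

Start: (A, Z) = (211, 83).
After α: (207, 81).
After β⁻: (207, 82).
Z = 82 is lead.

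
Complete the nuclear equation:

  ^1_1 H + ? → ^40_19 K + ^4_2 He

Ca-43

Conserve mass number: 1 + A = 40 + 4, so A = 43.
Conserve atomic number: 1 + Z = 19 + 2, so Z = 20.
Z = 20 is calcium, so the species is ^43_20 Ca.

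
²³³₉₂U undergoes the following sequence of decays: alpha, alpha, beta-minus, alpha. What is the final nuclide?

Start: (A, Z) = (233, 92).
After α: (229, 90).
After α: (225, 88).
After β⁻: (225, 89).
After α: (221, 87).
Z = 87 is francium.

Fr-221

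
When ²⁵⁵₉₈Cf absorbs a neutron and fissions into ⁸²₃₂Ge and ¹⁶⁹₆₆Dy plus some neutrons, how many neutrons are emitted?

5

Conserve mass number: 256 = 82 + 169 + k, so k = 256 − 251 = 5.
Check atomic number: 98 = 32 + 66 + 0 = 98. ✓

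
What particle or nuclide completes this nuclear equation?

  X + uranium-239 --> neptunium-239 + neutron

Conserve mass number: A + 239 = 239 + 1, so A = 1.
Conserve atomic number: Z + 92 = 93 + 0, so Z = 1.
A = 1 and Z = 1 is hydrogen-1 — a proton.

proton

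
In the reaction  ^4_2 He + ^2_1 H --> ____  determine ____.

Li-6

Conserve mass number: 4 + 2 = A, so A = 6.
Conserve atomic number: 2 + 1 = Z, so Z = 3.
Z = 3 is lithium, so the species is ^6_3 Li.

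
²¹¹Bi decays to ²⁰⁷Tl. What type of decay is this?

alpha decay

ΔA = 207 − 211 = -4; ΔZ = 81 − 83 = -2.
A drops by 4 and Z drops by 2 — the signature of alpha emission.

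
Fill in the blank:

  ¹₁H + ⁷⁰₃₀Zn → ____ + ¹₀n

Ga-70

Conserve mass number: 1 + 70 = A + 1, so A = 70.
Conserve atomic number: 1 + 30 = Z + 0, so Z = 31.
Z = 31 is gallium, so the species is ⁷⁰₃₁Ga.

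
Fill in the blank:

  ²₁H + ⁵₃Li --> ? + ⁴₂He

Conserve mass number: 2 + 5 = A + 4, so A = 3.
Conserve atomic number: 1 + 3 = Z + 2, so Z = 2.
Z = 2 is helium, so the species is ³₂He.

He-3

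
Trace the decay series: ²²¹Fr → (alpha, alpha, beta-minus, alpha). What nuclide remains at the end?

Start: (A, Z) = (221, 87).
After α: (217, 85).
After α: (213, 83).
After β⁻: (213, 84).
After α: (209, 82).
Z = 82 is lead.

Pb-209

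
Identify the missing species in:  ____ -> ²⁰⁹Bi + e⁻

Conserve mass number: A = 209 + 0, so A = 209.
Conserve atomic number: Z = 83 − 1, so Z = 82.
Z = 82 is lead, so the species is ²⁰⁹Pb.

Pb-209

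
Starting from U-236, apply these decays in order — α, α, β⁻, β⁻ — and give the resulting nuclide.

Start: (A, Z) = (236, 92).
After α: (232, 90).
After α: (228, 88).
After β⁻: (228, 89).
After β⁻: (228, 90).
Z = 90 is thorium.

Th-228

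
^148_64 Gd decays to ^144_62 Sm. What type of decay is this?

ΔA = 144 − 148 = -4; ΔZ = 62 − 64 = -2.
A drops by 4 and Z drops by 2 — the signature of alpha emission.

alpha decay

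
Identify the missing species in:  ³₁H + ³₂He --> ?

Li-6

Conserve mass number: 3 + 3 = A, so A = 6.
Conserve atomic number: 1 + 2 = Z, so Z = 3.
Z = 3 is lithium, so the species is ⁶₃Li.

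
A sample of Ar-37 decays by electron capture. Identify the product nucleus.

Electron capture: mass number changes by +0, atomic number by -1.
A: 37 = 37; Z: 18 − 1 = 17.
Z = 17 is chlorine, so the daughter is Cl-37.

Cl-37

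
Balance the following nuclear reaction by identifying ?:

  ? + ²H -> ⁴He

Conserve mass number: A + 2 = 4, so A = 2.
Conserve atomic number: Z + 1 = 2, so Z = 1.
A = 2 and Z = 1 is ²H — a deuteron.

deuteron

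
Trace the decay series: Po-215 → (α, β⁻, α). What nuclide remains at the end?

Start: (A, Z) = (215, 84).
After α: (211, 82).
After β⁻: (211, 83).
After α: (207, 81).
Z = 81 is thallium.

Tl-207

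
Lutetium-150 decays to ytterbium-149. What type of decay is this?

proton emission

ΔA = 149 − 150 = -1; ΔZ = 70 − 71 = -1.
A drops by 1 and Z drops by 1 — a proton was emitted.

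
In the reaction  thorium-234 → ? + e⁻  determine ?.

Pa-234

Conserve mass number: 234 = A + 0, so A = 234.
Conserve atomic number: 90 = Z − 1, so Z = 91.
Z = 91 is protactinium, so the species is protactinium-234.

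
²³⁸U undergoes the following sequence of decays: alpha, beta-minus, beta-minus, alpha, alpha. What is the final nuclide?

Start: (A, Z) = (238, 92).
After α: (234, 90).
After β⁻: (234, 91).
After β⁻: (234, 92).
After α: (230, 90).
After α: (226, 88).
Z = 88 is radium.

Ra-226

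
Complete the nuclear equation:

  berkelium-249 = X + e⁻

Cf-249

Conserve mass number: 249 = A + 0, so A = 249.
Conserve atomic number: 97 = Z − 1, so Z = 98.
Z = 98 is californium, so the species is californium-249.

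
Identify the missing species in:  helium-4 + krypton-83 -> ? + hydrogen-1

Conserve mass number: 4 + 83 = A + 1, so A = 86.
Conserve atomic number: 2 + 36 = Z + 1, so Z = 37.
Z = 37 is rubidium, so the species is rubidium-86.

Rb-86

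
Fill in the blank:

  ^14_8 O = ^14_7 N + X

positron

Conserve mass number: 14 = 14 + A, so A = 0.
Conserve atomic number: 8 = 7 + Z, so Z = 1.
A = 0 and Z = 1 is ^0_1 e — a positron.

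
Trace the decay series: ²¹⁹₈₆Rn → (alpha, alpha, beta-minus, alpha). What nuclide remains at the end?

Tl-207

Start: (A, Z) = (219, 86).
After α: (215, 84).
After α: (211, 82).
After β⁻: (211, 83).
After α: (207, 81).
Z = 81 is thallium.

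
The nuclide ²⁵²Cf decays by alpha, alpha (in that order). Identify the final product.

Start: (A, Z) = (252, 98).
After α: (248, 96).
After α: (244, 94).
Z = 94 is plutonium.

Pu-244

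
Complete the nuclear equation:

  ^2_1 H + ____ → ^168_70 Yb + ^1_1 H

Conserve mass number: 2 + A = 168 + 1, so A = 167.
Conserve atomic number: 1 + Z = 70 + 1, so Z = 70.
Z = 70 is ytterbium, so the species is ^167_70 Yb.

Yb-167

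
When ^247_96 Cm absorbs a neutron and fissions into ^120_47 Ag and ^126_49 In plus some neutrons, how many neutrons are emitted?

2

Conserve mass number: 248 = 120 + 126 + k, so k = 248 − 246 = 2.
Check atomic number: 96 = 47 + 49 + 0 = 96. ✓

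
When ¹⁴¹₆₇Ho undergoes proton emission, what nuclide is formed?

Dy-140

Proton emission: mass number changes by -1, atomic number by -1.
A: 141 − 1 = 140; Z: 67 − 1 = 66.
Z = 66 is dysprosium, so the daughter is ¹⁴⁰₆₆Dy.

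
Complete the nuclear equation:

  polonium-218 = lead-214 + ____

Conserve mass number: 218 = 214 + A, so A = 4.
Conserve atomic number: 84 = 82 + Z, so Z = 2.
A = 4 and Z = 2 is helium-4 — an alpha particle.

alpha particle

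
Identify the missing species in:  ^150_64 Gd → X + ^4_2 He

Sm-146

Conserve mass number: 150 = A + 4, so A = 146.
Conserve atomic number: 64 = Z + 2, so Z = 62.
Z = 62 is samarium, so the species is ^146_62 Sm.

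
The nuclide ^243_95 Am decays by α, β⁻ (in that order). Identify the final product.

Start: (A, Z) = (243, 95).
After α: (239, 93).
After β⁻: (239, 94).
Z = 94 is plutonium.

Pu-239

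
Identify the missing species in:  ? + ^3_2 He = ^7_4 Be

alpha particle

Conserve mass number: A + 3 = 7, so A = 4.
Conserve atomic number: Z + 2 = 4, so Z = 2.
A = 4 and Z = 2 is ^4_2 He — an alpha particle.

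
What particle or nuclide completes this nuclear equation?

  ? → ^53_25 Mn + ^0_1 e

Fe-53

Conserve mass number: A = 53 + 0, so A = 53.
Conserve atomic number: Z = 25 + 1, so Z = 26.
Z = 26 is iron, so the species is ^53_26 Fe.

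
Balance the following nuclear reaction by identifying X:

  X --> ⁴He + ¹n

He-5

Conserve mass number: A = 4 + 1, so A = 5.
Conserve atomic number: Z = 2 + 0, so Z = 2.
Z = 2 is helium, so the species is ⁵He.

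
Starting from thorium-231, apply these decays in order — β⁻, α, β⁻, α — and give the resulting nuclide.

Ra-223

Start: (A, Z) = (231, 90).
After β⁻: (231, 91).
After α: (227, 89).
After β⁻: (227, 90).
After α: (223, 88).
Z = 88 is radium.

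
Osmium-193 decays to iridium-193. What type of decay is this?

beta-minus decay

ΔA = 193 − 193 = 0; ΔZ = 77 − 76 = +1.
A is unchanged and Z rises by 1 — a neutron has become a proton (β⁻ decay).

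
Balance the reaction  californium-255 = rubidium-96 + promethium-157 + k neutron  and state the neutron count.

2

Conserve mass number: 255 = 96 + 157 + k, so k = 255 − 253 = 2.
Check atomic number: 98 = 37 + 61 + 0 = 98. ✓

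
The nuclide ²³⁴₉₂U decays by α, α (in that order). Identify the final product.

Ra-226

Start: (A, Z) = (234, 92).
After α: (230, 90).
After α: (226, 88).
Z = 88 is radium.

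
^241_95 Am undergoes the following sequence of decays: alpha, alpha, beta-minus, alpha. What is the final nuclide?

Th-229

Start: (A, Z) = (241, 95).
After α: (237, 93).
After α: (233, 91).
After β⁻: (233, 92).
After α: (229, 90).
Z = 90 is thorium.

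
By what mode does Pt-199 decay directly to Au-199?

beta-minus decay

ΔA = 199 − 199 = 0; ΔZ = 79 − 78 = +1.
A is unchanged and Z rises by 1 — a neutron has become a proton (β⁻ decay).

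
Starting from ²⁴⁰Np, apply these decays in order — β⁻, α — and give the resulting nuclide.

Start: (A, Z) = (240, 93).
After β⁻: (240, 94).
After α: (236, 92).
Z = 92 is uranium.

U-236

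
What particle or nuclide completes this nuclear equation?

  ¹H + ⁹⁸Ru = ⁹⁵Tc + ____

alpha particle

Conserve mass number: 1 + 98 = 95 + A, so A = 4.
Conserve atomic number: 1 + 44 = 43 + Z, so Z = 2.
A = 4 and Z = 2 is ⁴He — an alpha particle.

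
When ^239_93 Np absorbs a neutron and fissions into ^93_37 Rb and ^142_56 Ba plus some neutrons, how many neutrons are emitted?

Conserve mass number: 240 = 93 + 142 + k, so k = 240 − 235 = 5.
Check atomic number: 93 = 37 + 56 + 0 = 93. ✓

5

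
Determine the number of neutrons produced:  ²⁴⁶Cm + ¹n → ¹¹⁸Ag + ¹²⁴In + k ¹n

5

Conserve mass number: 247 = 118 + 124 + k, so k = 247 − 242 = 5.
Check atomic number: 96 = 47 + 49 + 0 = 96. ✓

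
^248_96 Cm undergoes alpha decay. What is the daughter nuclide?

Pu-244

Alpha decay: mass number changes by -4, atomic number by -2.
A: 248 − 4 = 244; Z: 96 − 2 = 94.
Z = 94 is plutonium, so the daughter is ^244_94 Pu.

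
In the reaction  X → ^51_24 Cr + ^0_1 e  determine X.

Mn-51

Conserve mass number: A = 51 + 0, so A = 51.
Conserve atomic number: Z = 24 + 1, so Z = 25.
Z = 25 is manganese, so the species is ^51_25 Mn.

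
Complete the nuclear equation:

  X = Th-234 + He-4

U-238

Conserve mass number: A = 234 + 4, so A = 238.
Conserve atomic number: Z = 90 + 2, so Z = 92.
Z = 92 is uranium, so the species is U-238.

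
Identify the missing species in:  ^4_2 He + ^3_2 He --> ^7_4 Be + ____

gamma ray

Conserve mass number: 4 + 3 = 7 + A, so A = 0.
Conserve atomic number: 2 + 2 = 4 + Z, so Z = 0.
A = 0 and Z = 0 is ^0_0 γ — a gamma ray.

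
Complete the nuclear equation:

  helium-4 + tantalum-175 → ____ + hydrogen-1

Conserve mass number: 4 + 175 = A + 1, so A = 178.
Conserve atomic number: 2 + 73 = Z + 1, so Z = 74.
Z = 74 is tungsten, so the species is tungsten-178.

W-178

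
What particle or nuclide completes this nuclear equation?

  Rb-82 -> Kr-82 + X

positron

Conserve mass number: 82 = 82 + A, so A = 0.
Conserve atomic number: 37 = 36 + Z, so Z = 1.
A = 0 and Z = 1 is e⁺ — a positron.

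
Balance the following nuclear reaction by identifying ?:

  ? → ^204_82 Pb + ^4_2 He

Po-208

Conserve mass number: A = 204 + 4, so A = 208.
Conserve atomic number: Z = 82 + 2, so Z = 84.
Z = 84 is polonium, so the species is ^208_84 Po.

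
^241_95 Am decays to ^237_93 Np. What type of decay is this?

ΔA = 237 − 241 = -4; ΔZ = 93 − 95 = -2.
A drops by 4 and Z drops by 2 — the signature of alpha emission.

alpha decay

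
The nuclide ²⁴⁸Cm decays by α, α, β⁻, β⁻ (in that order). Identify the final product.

Pu-240

Start: (A, Z) = (248, 96).
After α: (244, 94).
After α: (240, 92).
After β⁻: (240, 93).
After β⁻: (240, 94).
Z = 94 is plutonium.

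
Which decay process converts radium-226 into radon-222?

ΔA = 222 − 226 = -4; ΔZ = 86 − 88 = -2.
A drops by 4 and Z drops by 2 — the signature of alpha emission.

alpha decay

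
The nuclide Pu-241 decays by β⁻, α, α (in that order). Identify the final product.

Pa-233

Start: (A, Z) = (241, 94).
After β⁻: (241, 95).
After α: (237, 93).
After α: (233, 91).
Z = 91 is protactinium.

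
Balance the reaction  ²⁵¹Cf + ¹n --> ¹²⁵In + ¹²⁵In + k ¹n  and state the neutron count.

Conserve mass number: 252 = 125 + 125 + k, so k = 252 − 250 = 2.
Check atomic number: 98 = 49 + 49 + 0 = 98. ✓

2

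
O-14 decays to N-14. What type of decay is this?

beta-plus decay or electron capture

ΔA = 14 − 14 = 0; ΔZ = 7 − 8 = -1.
A is unchanged and Z drops by 1 — a proton has become a neutron (β⁺ emission or electron capture).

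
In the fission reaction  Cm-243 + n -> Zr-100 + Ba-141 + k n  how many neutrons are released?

3

Conserve mass number: 244 = 100 + 141 + k, so k = 244 − 241 = 3.
Check atomic number: 96 = 40 + 56 + 0 = 96. ✓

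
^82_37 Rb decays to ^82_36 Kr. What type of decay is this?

beta-plus decay or electron capture

ΔA = 82 − 82 = 0; ΔZ = 36 − 37 = -1.
A is unchanged and Z drops by 1 — a proton has become a neutron (β⁺ emission or electron capture).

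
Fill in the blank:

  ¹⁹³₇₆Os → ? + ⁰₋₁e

Conserve mass number: 193 = A + 0, so A = 193.
Conserve atomic number: 76 = Z − 1, so Z = 77.
Z = 77 is iridium, so the species is ¹⁹³₇₇Ir.

Ir-193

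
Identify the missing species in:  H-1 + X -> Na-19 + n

Ne-19

Conserve mass number: 1 + A = 19 + 1, so A = 19.
Conserve atomic number: 1 + Z = 11 + 0, so Z = 10.
Z = 10 is neon, so the species is Ne-19.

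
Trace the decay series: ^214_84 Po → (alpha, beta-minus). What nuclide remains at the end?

Start: (A, Z) = (214, 84).
After α: (210, 82).
After β⁻: (210, 83).
Z = 83 is bismuth.

Bi-210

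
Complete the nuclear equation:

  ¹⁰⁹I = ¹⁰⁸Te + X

Conserve mass number: 109 = 108 + A, so A = 1.
Conserve atomic number: 53 = 52 + Z, so Z = 1.
A = 1 and Z = 1 is ¹H — a proton.

proton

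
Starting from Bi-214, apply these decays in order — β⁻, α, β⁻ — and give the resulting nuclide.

Start: (A, Z) = (214, 83).
After β⁻: (214, 84).
After α: (210, 82).
After β⁻: (210, 83).
Z = 83 is bismuth.

Bi-210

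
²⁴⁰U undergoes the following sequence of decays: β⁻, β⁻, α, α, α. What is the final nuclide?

Start: (A, Z) = (240, 92).
After β⁻: (240, 93).
After β⁻: (240, 94).
After α: (236, 92).
After α: (232, 90).
After α: (228, 88).
Z = 88 is radium.

Ra-228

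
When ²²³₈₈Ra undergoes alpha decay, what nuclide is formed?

Rn-219

Alpha decay: mass number changes by -4, atomic number by -2.
A: 223 − 4 = 219; Z: 88 − 2 = 86.
Z = 86 is radon, so the daughter is ²¹⁹₈₆Rn.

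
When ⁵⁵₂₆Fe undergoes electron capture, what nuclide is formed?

Electron capture: mass number changes by +0, atomic number by -1.
A: 55 = 55; Z: 26 − 1 = 25.
Z = 25 is manganese, so the daughter is ⁵⁵₂₅Mn.

Mn-55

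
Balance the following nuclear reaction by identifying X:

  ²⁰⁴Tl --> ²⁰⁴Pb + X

beta-minus particle

Conserve mass number: 204 = 204 + A, so A = 0.
Conserve atomic number: 81 = 82 + Z, so Z = -1.
A = 0 and Z = -1 is e⁻ — a beta-minus particle.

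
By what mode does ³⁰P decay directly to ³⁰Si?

ΔA = 30 − 30 = 0; ΔZ = 14 − 15 = -1.
A is unchanged and Z drops by 1 — a proton has become a neutron (β⁺ emission or electron capture).

beta-plus decay or electron capture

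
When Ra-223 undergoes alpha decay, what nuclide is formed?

Rn-219

Alpha decay: mass number changes by -4, atomic number by -2.
A: 223 − 4 = 219; Z: 88 − 2 = 86.
Z = 86 is radon, so the daughter is Rn-219.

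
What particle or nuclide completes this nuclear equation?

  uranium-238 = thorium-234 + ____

alpha particle

Conserve mass number: 238 = 234 + A, so A = 4.
Conserve atomic number: 92 = 90 + Z, so Z = 2.
A = 4 and Z = 2 is helium-4 — an alpha particle.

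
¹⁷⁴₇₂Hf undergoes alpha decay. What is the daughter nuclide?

Alpha decay: mass number changes by -4, atomic number by -2.
A: 174 − 4 = 170; Z: 72 − 2 = 70.
Z = 70 is ytterbium, so the daughter is ¹⁷⁰₇₀Yb.

Yb-170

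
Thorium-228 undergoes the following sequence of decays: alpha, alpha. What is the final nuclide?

Rn-220

Start: (A, Z) = (228, 90).
After α: (224, 88).
After α: (220, 86).
Z = 86 is radon.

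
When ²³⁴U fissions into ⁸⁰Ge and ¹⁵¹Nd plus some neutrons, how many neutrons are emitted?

Conserve mass number: 234 = 80 + 151 + k, so k = 234 − 231 = 3.
Check atomic number: 92 = 32 + 60 + 0 = 92. ✓

3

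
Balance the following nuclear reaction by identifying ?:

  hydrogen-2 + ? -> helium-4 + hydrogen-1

Conserve mass number: 2 + A = 4 + 1, so A = 3.
Conserve atomic number: 1 + Z = 2 + 1, so Z = 2.
Z = 2 is helium, so the species is helium-3.

He-3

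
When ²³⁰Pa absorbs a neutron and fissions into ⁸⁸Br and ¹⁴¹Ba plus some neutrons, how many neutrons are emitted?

Conserve mass number: 231 = 88 + 141 + k, so k = 231 − 229 = 2.
Check atomic number: 91 = 35 + 56 + 0 = 91. ✓

2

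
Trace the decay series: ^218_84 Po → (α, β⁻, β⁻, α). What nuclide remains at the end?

Start: (A, Z) = (218, 84).
After α: (214, 82).
After β⁻: (214, 83).
After β⁻: (214, 84).
After α: (210, 82).
Z = 82 is lead.

Pb-210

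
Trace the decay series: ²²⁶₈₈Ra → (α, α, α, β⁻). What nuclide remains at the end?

Bi-214

Start: (A, Z) = (226, 88).
After α: (222, 86).
After α: (218, 84).
After α: (214, 82).
After β⁻: (214, 83).
Z = 83 is bismuth.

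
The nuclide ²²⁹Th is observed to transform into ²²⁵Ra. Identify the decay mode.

ΔA = 225 − 229 = -4; ΔZ = 88 − 90 = -2.
A drops by 4 and Z drops by 2 — the signature of alpha emission.

alpha decay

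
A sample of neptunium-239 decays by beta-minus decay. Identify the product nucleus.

Beta-minus decay: mass number changes by +0, atomic number by +1.
A: 239 = 239; Z: 93 + 1 = 94.
Z = 94 is plutonium, so the daughter is plutonium-239.

Pu-239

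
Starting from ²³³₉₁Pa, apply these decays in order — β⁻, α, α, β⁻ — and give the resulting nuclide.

Ac-225

Start: (A, Z) = (233, 91).
After β⁻: (233, 92).
After α: (229, 90).
After α: (225, 88).
After β⁻: (225, 89).
Z = 89 is actinium.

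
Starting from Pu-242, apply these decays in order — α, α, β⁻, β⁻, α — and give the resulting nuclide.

Th-230

Start: (A, Z) = (242, 94).
After α: (238, 92).
After α: (234, 90).
After β⁻: (234, 91).
After β⁻: (234, 92).
After α: (230, 90).
Z = 90 is thorium.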